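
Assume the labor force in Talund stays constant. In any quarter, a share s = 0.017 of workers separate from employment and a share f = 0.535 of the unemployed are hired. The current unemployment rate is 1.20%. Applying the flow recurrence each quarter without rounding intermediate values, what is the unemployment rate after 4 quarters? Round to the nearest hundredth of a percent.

With a fixed labor force, u_{t+1} = u_t + s·(1−u_t) − f·u_t = u_t·(1−s−f) + s.
Here 1−s−f = 0.448 and s = 0.017.
u_1 = 0.012000 × 0.448 + 0.017 = 0.022376.
u_2 = 0.022376 × 0.448 + 0.017 = 0.027024.
u_3 = 0.027024 × 0.448 + 0.017 = 0.029107.
u_4 = 0.029107 × 0.448 + 0.017 = 0.030040.

Unemployment rate after four quarters ≈ 3.00%.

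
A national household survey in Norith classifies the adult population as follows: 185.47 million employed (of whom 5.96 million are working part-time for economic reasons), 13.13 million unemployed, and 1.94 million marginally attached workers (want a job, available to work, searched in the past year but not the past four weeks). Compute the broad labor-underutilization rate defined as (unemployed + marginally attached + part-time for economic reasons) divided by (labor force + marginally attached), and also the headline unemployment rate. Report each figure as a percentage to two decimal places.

Broad underutilization rate ≈ 10.49%; headline unemployment rate ≈ 6.61%.

Labor force = 185.47 + 13.13 = 198.60 million.
Numerator = 13.13 + 1.94 + 5.96 = 21.03 million.
Denominator = 198.60 + 1.94 = 200.54 million.
Broad rate = 21.03 / 200.54 = 10.49%.
Headline unemployment rate = 13.13 / 198.60 = 6.61%.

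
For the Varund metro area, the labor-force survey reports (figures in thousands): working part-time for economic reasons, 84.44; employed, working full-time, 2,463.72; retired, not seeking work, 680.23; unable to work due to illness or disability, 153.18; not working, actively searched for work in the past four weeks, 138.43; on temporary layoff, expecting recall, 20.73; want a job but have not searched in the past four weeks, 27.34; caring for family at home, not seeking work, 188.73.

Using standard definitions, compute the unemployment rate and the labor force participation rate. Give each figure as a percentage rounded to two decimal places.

Unemployment rate ≈ 5.88%; labor force participation rate ≈ 72.06%.

Employed = 84.44 + 2,463.72 = 2,548.16 thousand (anyone who worked, including part-time for economic reasons, counts as employed).
Unemployed = 138.43 + 20.73 = 159.16 thousand (jobless and actively searching, or on temporary layoff).
Labor force = 2,548.16 + 159.16 = 2,707.32 thousand.
Not in labor force = 680.23 + 153.18 + 27.34 + 188.73 = 1,049.48 thousand (those not working and not actively searching are outside the labor force — including those who want a job but have given up searching).
Civilian working-age population = 2,707.32 + 1,049.48 = 3,756.80 thousand.
Unemployment rate = 159.16 / 2,707.32 = 5.88%.
Labor force participation rate = 2,707.32 / 3,756.80 = 72.06%.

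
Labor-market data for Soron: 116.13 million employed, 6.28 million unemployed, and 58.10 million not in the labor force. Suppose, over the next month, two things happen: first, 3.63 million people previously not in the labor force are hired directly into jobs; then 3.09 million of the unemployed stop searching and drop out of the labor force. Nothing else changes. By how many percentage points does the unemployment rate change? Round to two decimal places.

Initially, labor force = 116.13 + 6.28 = 122.41 million, so u = 6.28/122.41 = 5.13%.
After the first change, employed and labor force both rise by 3.63; unemployed unchanged → E = 119.76, U = 6.28, labor force = 126.04 million.
After the second change, unemployed and labor force both fall by 3.09 → E = 119.76, U = 3.19, labor force = 122.95 million.
New unemployment rate = 3.19 / 122.95 = 2.59%.
Change = 2.59% − 5.13% = −2.54 percentage points.

The unemployment rate changes by −2.54 percentage points.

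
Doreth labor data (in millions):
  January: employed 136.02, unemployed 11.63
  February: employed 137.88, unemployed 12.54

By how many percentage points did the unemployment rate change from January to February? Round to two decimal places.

January: labor force = 136.02 + 11.63 = 147.65; u = 11.63/147.65 = 7.88%.
February: labor force = 137.88 + 12.54 = 150.42; u = 12.54/150.42 = 8.34%.
Change = 8.34% − 7.88% = +0.46 pp.

The unemployment rate changed by +0.46 percentage points.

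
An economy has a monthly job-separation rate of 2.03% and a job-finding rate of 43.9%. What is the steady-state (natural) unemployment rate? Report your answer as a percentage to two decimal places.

Steady-state unemployment rate ≈ 4.42%.

At steady state the flows balance: s·E = f·U, so U/(E+U) = s/(s+f).
u* = 2.03 / (2.03 + 43.9) = 2.03 / 45.93 = 4.42%.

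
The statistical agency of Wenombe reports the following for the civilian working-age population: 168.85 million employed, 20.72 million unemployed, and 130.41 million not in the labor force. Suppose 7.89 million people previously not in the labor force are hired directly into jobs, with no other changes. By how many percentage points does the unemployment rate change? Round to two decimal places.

The unemployment rate changes by −0.44 percentage points.

Initially, labor force = 168.85 + 20.72 = 189.57 million, so u = 20.72/189.57 = 10.93%.
After the change, employed and labor force both rise by 7.89; unemployed unchanged → E = 176.74, U = 20.72, labor force = 197.46 million.
New unemployment rate = 20.72 / 197.46 = 10.49%.
Change = 10.49% − 10.93% = −0.44 percentage points.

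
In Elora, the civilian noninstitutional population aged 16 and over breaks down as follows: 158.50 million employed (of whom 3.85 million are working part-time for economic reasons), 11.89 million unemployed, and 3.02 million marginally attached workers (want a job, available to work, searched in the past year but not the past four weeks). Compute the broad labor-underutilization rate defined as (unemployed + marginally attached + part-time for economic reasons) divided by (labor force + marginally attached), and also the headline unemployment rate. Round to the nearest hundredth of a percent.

Labor force = 158.50 + 11.89 = 170.39 million.
Numerator = 11.89 + 3.02 + 3.85 = 18.76 million.
Denominator = 170.39 + 3.02 = 173.41 million.
Broad rate = 18.76 / 173.41 = 10.82%.
Headline unemployment rate = 11.89 / 170.39 = 6.98%.

Broad underutilization rate ≈ 10.82%; headline unemployment rate ≈ 6.98%.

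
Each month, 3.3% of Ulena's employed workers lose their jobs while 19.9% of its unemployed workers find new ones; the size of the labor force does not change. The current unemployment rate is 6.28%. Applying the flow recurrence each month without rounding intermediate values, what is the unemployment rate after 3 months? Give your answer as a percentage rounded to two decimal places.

Unemployment rate after three months ≈ 10.63%.

With a fixed labor force, u_{t+1} = u_t + s·(1−u_t) − f·u_t = u_t·(1−s−f) + s.
Here 1−s−f = 0.768 and s = 0.033.
u_1 = 0.062800 × 0.768 + 0.033 = 0.081230.
u_2 = 0.081230 × 0.768 + 0.033 = 0.095385.
u_3 = 0.095385 × 0.768 + 0.033 = 0.106256.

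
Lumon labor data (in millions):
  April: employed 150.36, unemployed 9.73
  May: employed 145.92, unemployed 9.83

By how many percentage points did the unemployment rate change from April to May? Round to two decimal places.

April: labor force = 150.36 + 9.73 = 160.09; u = 9.73/160.09 = 6.08%.
May: labor force = 145.92 + 9.83 = 155.75; u = 9.83/155.75 = 6.31%.
Change = 6.31% − 6.08% = +0.23 pp.

The unemployment rate changed by +0.23 percentage points.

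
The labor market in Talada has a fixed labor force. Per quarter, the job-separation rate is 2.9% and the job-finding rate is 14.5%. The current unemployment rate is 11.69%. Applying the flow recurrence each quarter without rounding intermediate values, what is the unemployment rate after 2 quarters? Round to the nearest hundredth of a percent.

Unemployment rate after two quarters ≈ 13.27%.

With a fixed labor force, u_{t+1} = u_t + s·(1−u_t) − f·u_t = u_t·(1−s−f) + s.
Here 1−s−f = 0.826 and s = 0.029.
u_1 = 0.116900 × 0.826 + 0.029 = 0.125559.
u_2 = 0.125559 × 0.826 + 0.029 = 0.132712.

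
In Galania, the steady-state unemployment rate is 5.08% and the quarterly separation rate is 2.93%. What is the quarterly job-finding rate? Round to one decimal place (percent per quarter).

Job-finding rate ≈ 54.7% per quarter.

From u* = s/(s+f): f = s·(1−u)/u.
f = 2.93 × (1 − 0.0508) / 0.0508 = 2.7812 / 0.0508 ≈ 54.7% per quarter.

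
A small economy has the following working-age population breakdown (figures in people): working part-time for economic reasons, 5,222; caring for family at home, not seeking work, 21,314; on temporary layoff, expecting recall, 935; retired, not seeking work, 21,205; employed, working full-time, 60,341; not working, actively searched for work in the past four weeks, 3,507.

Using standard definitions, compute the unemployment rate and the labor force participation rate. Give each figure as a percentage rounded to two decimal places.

Employed = 5,222 + 60,341 = 65,563 (anyone who worked, including part-time for economic reasons, counts as employed).
Unemployed = 935 + 3,507 = 4,442 (jobless and actively searching, or on temporary layoff).
Labor force = 65,563 + 4,442 = 70,005.
Not in labor force = 21,314 + 21,205 = 42,519 (those not working and not actively searching are outside the labor force).
Civilian working-age population = 70,005 + 42,519 = 112,524.
Unemployment rate = 4,442 / 70,005 = 6.35%.
Labor force participation rate = 70,005 / 112,524 = 62.21%.

Unemployment rate ≈ 6.35%; labor force participation rate ≈ 62.21%.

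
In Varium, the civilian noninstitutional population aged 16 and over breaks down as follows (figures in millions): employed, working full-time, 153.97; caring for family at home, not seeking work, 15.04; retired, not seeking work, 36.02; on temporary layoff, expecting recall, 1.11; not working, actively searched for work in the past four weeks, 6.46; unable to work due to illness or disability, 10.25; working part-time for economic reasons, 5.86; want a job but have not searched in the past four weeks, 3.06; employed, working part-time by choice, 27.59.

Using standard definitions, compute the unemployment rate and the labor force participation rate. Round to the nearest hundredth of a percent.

Unemployment rate ≈ 3.88%; labor force participation rate ≈ 75.18%.

Employed = 153.97 + 5.86 + 27.59 = 187.42 million (anyone who worked, including part-time for economic reasons, counts as employed).
Unemployed = 1.11 + 6.46 = 7.57 million (jobless and actively searching, or on temporary layoff).
Labor force = 187.42 + 7.57 = 194.99 million.
Not in labor force = 15.04 + 36.02 + 10.25 + 3.06 = 64.37 million (those not working and not actively searching are outside the labor force — including those who want a job but have given up searching).
Civilian working-age population = 194.99 + 64.37 = 259.36 million.
Unemployment rate = 7.57 / 194.99 = 3.88%.
Labor force participation rate = 194.99 / 259.36 = 75.18%.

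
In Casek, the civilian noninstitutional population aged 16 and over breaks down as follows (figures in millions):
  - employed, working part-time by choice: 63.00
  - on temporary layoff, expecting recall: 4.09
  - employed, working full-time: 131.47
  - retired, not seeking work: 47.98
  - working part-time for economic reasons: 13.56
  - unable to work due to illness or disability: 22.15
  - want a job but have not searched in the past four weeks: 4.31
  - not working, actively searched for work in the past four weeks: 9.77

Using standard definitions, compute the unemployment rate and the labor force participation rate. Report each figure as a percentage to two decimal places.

Unemployment rate ≈ 6.25%; labor force participation rate ≈ 74.88%.

Employed = 63.00 + 131.47 + 13.56 = 208.03 million (anyone who worked, including part-time for economic reasons, counts as employed).
Unemployed = 4.09 + 9.77 = 13.86 million (jobless and actively searching, or on temporary layoff).
Labor force = 208.03 + 13.86 = 221.89 million.
Not in labor force = 47.98 + 22.15 + 4.31 = 74.44 million (those not working and not actively searching are outside the labor force — including those who want a job but have given up searching).
Civilian working-age population = 221.89 + 74.44 = 296.33 million.
Unemployment rate = 13.86 / 221.89 = 6.25%.
Labor force participation rate = 221.89 / 296.33 = 74.88%.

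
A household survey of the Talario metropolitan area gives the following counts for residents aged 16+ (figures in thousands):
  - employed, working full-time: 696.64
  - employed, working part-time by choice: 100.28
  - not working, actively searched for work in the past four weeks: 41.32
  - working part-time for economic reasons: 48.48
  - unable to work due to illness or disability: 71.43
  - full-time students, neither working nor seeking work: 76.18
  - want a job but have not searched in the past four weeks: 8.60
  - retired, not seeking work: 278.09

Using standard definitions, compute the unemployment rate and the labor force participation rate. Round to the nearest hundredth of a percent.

Employed = 696.64 + 100.28 + 48.48 = 845.40 thousand (anyone who worked, including part-time for economic reasons, counts as employed).
Unemployed = 41.32 thousand.
Labor force = 845.40 + 41.32 = 886.72 thousand.
Not in labor force = 71.43 + 76.18 + 8.60 + 278.09 = 434.30 thousand (those not working and not actively searching are outside the labor force — including those who want a job but have given up searching).
Civilian working-age population = 886.72 + 434.30 = 1,321.02 thousand.
Unemployment rate = 41.32 / 886.72 = 4.66%.
Labor force participation rate = 886.72 / 1,321.02 = 67.12%.

Unemployment rate ≈ 4.66%; labor force participation rate ≈ 67.12%.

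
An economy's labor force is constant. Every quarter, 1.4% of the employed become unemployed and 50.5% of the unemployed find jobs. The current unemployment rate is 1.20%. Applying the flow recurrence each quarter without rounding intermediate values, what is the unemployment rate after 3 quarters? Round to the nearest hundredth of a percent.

With a fixed labor force, u_{t+1} = u_t + s·(1−u_t) − f·u_t = u_t·(1−s−f) + s.
Here 1−s−f = 0.481 and s = 0.014.
u_1 = 0.012000 × 0.481 + 0.014 = 0.019772.
u_2 = 0.019772 × 0.481 + 0.014 = 0.023510.
u_3 = 0.023510 × 0.481 + 0.014 = 0.025308.

Unemployment rate after three quarters ≈ 2.53%.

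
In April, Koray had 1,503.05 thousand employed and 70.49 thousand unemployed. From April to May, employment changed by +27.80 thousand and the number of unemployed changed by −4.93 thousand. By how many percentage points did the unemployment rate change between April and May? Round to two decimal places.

The unemployment rate changed by −0.37 percentage points.

April: labor force = 1,503.05 + 70.49 = 1,573.54; u = 70.49/1,573.54 = 4.48%.
May: labor force = 1,530.85 + 65.56 = 1,596.41; u = 65.56/1,596.41 = 4.11%.
Change = 4.11% − 4.48% = −0.37 pp.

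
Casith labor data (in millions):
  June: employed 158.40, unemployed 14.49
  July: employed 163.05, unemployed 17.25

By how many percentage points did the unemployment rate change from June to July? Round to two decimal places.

The unemployment rate changed by +1.19 percentage points.

June: labor force = 158.40 + 14.49 = 172.89; u = 14.49/172.89 = 8.38%.
July: labor force = 163.05 + 17.25 = 180.30; u = 17.25/180.30 = 9.57%.
Change = 9.57% − 8.38% = +1.19 pp.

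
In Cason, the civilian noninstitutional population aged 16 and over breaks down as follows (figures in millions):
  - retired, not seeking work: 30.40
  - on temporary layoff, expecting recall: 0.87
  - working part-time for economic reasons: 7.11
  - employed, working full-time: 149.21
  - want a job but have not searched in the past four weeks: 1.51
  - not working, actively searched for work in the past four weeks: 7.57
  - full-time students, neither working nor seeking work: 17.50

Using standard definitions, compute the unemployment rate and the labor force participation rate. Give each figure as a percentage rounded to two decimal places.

Employed = 7.11 + 149.21 = 156.32 million (anyone who worked, including part-time for economic reasons, counts as employed).
Unemployed = 0.87 + 7.57 = 8.44 million (jobless and actively searching, or on temporary layoff).
Labor force = 156.32 + 8.44 = 164.76 million.
Not in labor force = 30.40 + 1.51 + 17.50 = 49.41 million (those not working and not actively searching are outside the labor force — including those who want a job but have given up searching).
Civilian working-age population = 164.76 + 49.41 = 214.17 million.
Unemployment rate = 8.44 / 164.76 = 5.12%.
Labor force participation rate = 164.76 / 214.17 = 76.93%.

Unemployment rate ≈ 5.12%; labor force participation rate ≈ 76.93%.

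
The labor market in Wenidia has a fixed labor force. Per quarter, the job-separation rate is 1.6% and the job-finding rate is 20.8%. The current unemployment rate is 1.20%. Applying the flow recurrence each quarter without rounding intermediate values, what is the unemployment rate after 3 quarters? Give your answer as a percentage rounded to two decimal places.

Unemployment rate after three quarters ≈ 4.37%.

With a fixed labor force, u_{t+1} = u_t + s·(1−u_t) − f·u_t = u_t·(1−s−f) + s.
Here 1−s−f = 0.776 and s = 0.016.
u_1 = 0.012000 × 0.776 + 0.016 = 0.025312.
u_2 = 0.025312 × 0.776 + 0.016 = 0.035642.
u_3 = 0.035642 × 0.776 + 0.016 = 0.043658.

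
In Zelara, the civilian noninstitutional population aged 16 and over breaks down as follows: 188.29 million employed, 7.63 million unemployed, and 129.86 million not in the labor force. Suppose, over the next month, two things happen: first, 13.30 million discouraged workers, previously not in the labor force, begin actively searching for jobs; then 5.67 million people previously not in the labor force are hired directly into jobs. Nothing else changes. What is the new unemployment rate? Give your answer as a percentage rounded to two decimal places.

New unemployment rate ≈ 9.74%.

Initially, labor force = 188.29 + 7.63 = 195.92 million, so u = 7.63/195.92 = 3.89%.
After the first change, unemployed and labor force both rise by 13.30 → E = 188.29, U = 20.93, labor force = 209.22 million.
After the second change, employed and labor force both rise by 5.67; unemployed unchanged → E = 193.96, U = 20.93, labor force = 214.89 million.
New unemployment rate = 20.93 / 214.89 = 9.74%.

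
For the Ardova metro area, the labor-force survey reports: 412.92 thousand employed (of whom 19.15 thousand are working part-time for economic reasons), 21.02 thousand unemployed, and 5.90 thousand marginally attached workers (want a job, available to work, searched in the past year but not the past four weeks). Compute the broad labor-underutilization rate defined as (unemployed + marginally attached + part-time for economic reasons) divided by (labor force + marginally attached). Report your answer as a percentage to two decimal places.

Labor force = 412.92 + 21.02 = 433.94 thousand.
Numerator = 21.02 + 5.90 + 19.15 = 46.07 thousand.
Denominator = 433.94 + 5.90 = 439.84 thousand.
Broad rate = 46.07 / 439.84 = 10.47%.

Broad underutilization rate ≈ 10.47%.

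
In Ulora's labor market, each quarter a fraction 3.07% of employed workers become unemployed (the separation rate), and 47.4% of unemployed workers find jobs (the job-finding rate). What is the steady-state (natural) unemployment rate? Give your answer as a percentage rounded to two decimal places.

Steady-state unemployment rate ≈ 6.08%.

At steady state the flows balance: s·E = f·U, so U/(E+U) = s/(s+f).
u* = 3.07 / (3.07 + 47.4) = 3.07 / 50.47 = 6.08%.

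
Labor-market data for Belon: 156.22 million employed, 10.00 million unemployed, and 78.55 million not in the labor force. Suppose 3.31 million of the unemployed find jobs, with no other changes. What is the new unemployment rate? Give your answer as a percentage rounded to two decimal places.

Initially, labor force = 156.22 + 10.00 = 166.22 million, so u = 10.00/166.22 = 6.02%.
After the change, unemployed falls and employed rises by 3.31; labor force unchanged → E = 159.53, U = 6.69, labor force = 166.22 million.
New unemployment rate = 6.69 / 166.22 = 4.02%.

New unemployment rate ≈ 4.02%.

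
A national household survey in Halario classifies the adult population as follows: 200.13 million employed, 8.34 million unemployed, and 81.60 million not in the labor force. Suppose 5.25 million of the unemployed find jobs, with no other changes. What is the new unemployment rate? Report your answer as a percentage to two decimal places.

Initially, labor force = 200.13 + 8.34 = 208.47 million, so u = 8.34/208.47 = 4.00%.
After the change, unemployed falls and employed rises by 5.25; labor force unchanged → E = 205.38, U = 3.09, labor force = 208.47 million.
New unemployment rate = 3.09 / 208.47 = 1.48%.

New unemployment rate ≈ 1.48%.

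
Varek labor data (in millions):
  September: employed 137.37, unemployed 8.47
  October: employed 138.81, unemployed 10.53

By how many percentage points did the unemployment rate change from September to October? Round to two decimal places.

The unemployment rate changed by +1.24 percentage points.

September: labor force = 137.37 + 8.47 = 145.84; u = 8.47/145.84 = 5.81%.
October: labor force = 138.81 + 10.53 = 149.34; u = 10.53/149.34 = 7.05%.
Change = 7.05% − 5.81% = +1.24 pp.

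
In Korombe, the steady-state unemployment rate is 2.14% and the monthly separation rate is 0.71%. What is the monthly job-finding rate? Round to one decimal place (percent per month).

From u* = s/(s+f): f = s·(1−u)/u.
f = 0.71 × (1 − 0.0214) / 0.0214 = 0.6948 / 0.0214 ≈ 32.5% per month.

Job-finding rate ≈ 32.5% per month.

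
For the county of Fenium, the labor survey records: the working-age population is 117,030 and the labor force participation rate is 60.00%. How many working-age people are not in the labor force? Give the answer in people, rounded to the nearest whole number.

About 46,812 are not in the labor force.

Share not in the labor force = 1 − 0.6000 = 0.4000.
Not in labor force = 0.4000 × 117,030 ≈ 46,812.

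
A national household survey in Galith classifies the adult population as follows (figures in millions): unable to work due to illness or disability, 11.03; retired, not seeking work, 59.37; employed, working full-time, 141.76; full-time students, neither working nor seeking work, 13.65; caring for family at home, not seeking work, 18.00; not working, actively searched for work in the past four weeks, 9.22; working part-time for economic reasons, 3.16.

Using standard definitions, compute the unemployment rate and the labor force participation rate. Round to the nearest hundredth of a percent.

Unemployment rate ≈ 5.98%; labor force participation rate ≈ 60.17%.

Employed = 141.76 + 3.16 = 144.92 million (anyone who worked, including part-time for economic reasons, counts as employed).
Unemployed = 9.22 million.
Labor force = 144.92 + 9.22 = 154.14 million.
Not in labor force = 11.03 + 59.37 + 13.65 + 18.00 = 102.05 million (those not working and not actively searching are outside the labor force).
Civilian working-age population = 154.14 + 102.05 = 256.19 million.
Unemployment rate = 9.22 / 154.14 = 5.98%.
Labor force participation rate = 154.14 / 256.19 = 60.17%.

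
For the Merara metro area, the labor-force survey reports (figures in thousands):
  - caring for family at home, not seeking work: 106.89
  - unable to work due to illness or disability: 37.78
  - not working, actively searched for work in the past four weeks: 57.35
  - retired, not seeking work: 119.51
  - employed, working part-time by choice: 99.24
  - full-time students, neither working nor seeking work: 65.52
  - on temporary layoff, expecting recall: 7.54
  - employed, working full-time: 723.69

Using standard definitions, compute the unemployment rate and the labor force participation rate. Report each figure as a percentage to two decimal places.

Employed = 99.24 + 723.69 = 822.93 thousand.
Unemployed = 57.35 + 7.54 = 64.89 thousand (jobless and actively searching, or on temporary layoff).
Labor force = 822.93 + 64.89 = 887.82 thousand.
Not in labor force = 106.89 + 37.78 + 119.51 + 65.52 = 329.70 thousand (those not working and not actively searching are outside the labor force).
Civilian working-age population = 887.82 + 329.70 = 1,217.52 thousand.
Unemployment rate = 64.89 / 887.82 = 7.31%.
Labor force participation rate = 887.82 / 1,217.52 = 72.92%.

Unemployment rate ≈ 7.31%; labor force participation rate ≈ 72.92%.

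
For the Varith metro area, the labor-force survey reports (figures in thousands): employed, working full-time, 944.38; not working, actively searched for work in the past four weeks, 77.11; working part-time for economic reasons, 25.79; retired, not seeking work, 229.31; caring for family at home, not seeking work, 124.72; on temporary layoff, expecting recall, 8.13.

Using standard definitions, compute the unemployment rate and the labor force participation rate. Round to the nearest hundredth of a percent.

Unemployment rate ≈ 8.08%; labor force participation rate ≈ 74.88%.

Employed = 944.38 + 25.79 = 970.17 thousand (anyone who worked, including part-time for economic reasons, counts as employed).
Unemployed = 77.11 + 8.13 = 85.24 thousand (jobless and actively searching, or on temporary layoff).
Labor force = 970.17 + 85.24 = 1,055.41 thousand.
Not in labor force = 229.31 + 124.72 = 354.03 thousand (those not working and not actively searching are outside the labor force).
Civilian working-age population = 1,055.41 + 354.03 = 1,409.44 thousand.
Unemployment rate = 85.24 / 1,055.41 = 8.08%.
Labor force participation rate = 1,055.41 / 1,409.44 = 74.88%.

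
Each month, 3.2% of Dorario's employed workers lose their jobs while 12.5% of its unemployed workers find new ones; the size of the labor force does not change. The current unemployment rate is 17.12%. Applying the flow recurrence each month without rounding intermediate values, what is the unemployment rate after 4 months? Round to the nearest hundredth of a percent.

Unemployment rate after four months ≈ 18.73%.

With a fixed labor force, u_{t+1} = u_t + s·(1−u_t) − f·u_t = u_t·(1−s−f) + s.
Here 1−s−f = 0.843 and s = 0.032.
u_1 = 0.171200 × 0.843 + 0.032 = 0.176322.
u_2 = 0.176322 × 0.843 + 0.032 = 0.180639.
u_3 = 0.180639 × 0.843 + 0.032 = 0.184279.
u_4 = 0.184279 × 0.843 + 0.032 = 0.187347.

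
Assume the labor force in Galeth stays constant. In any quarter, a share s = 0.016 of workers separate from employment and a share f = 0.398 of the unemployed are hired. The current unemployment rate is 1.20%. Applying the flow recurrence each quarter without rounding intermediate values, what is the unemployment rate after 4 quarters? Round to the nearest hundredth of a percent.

Unemployment rate after four quarters ≈ 3.55%.

With a fixed labor force, u_{t+1} = u_t + s·(1−u_t) − f·u_t = u_t·(1−s−f) + s.
Here 1−s−f = 0.586 and s = 0.016.
u_1 = 0.012000 × 0.586 + 0.016 = 0.023032.
u_2 = 0.023032 × 0.586 + 0.016 = 0.029497.
u_3 = 0.029497 × 0.586 + 0.016 = 0.033285.
u_4 = 0.033285 × 0.586 + 0.016 = 0.035505.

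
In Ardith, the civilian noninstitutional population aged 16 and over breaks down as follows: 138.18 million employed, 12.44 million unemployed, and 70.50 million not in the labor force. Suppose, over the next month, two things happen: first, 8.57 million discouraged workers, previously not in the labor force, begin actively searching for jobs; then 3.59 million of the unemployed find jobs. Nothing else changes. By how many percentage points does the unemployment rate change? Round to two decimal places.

The unemployment rate changes by +2.68 percentage points.

Initially, labor force = 138.18 + 12.44 = 150.62 million, so u = 12.44/150.62 = 8.26%.
After the first change, unemployed and labor force both rise by 8.57 → E = 138.18, U = 21.01, labor force = 159.19 million.
After the second change, unemployed falls and employed rises by 3.59; labor force unchanged → E = 141.77, U = 17.42, labor force = 159.19 million.
New unemployment rate = 17.42 / 159.19 = 10.94%.
Change = 10.94% − 8.26% = +2.68 percentage points.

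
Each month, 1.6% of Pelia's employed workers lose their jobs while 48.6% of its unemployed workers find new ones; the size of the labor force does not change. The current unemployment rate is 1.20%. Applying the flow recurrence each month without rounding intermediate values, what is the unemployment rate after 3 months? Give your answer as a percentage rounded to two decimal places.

Unemployment rate after three months ≈ 2.94%.

With a fixed labor force, u_{t+1} = u_t + s·(1−u_t) − f·u_t = u_t·(1−s−f) + s.
Here 1−s−f = 0.498 and s = 0.016.
u_1 = 0.012000 × 0.498 + 0.016 = 0.021976.
u_2 = 0.021976 × 0.498 + 0.016 = 0.026944.
u_3 = 0.026944 × 0.498 + 0.016 = 0.029418.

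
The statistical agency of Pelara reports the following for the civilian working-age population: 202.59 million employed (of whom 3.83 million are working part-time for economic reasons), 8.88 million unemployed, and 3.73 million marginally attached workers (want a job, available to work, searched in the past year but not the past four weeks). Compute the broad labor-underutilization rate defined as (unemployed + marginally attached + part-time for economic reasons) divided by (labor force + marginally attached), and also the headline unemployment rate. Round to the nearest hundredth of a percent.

Labor force = 202.59 + 8.88 = 211.47 million.
Numerator = 8.88 + 3.73 + 3.83 = 16.44 million.
Denominator = 211.47 + 3.73 = 215.20 million.
Broad rate = 16.44 / 215.20 = 7.64%.
Headline unemployment rate = 8.88 / 211.47 = 4.20%.

Broad underutilization rate ≈ 7.64%; headline unemployment rate ≈ 4.20%.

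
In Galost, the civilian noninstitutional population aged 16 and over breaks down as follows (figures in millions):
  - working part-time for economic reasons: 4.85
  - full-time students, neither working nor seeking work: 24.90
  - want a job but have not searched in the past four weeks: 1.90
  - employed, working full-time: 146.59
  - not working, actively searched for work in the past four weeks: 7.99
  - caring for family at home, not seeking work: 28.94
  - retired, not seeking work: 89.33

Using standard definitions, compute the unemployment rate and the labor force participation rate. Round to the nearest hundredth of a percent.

Employed = 4.85 + 146.59 = 151.44 million (anyone who worked, including part-time for economic reasons, counts as employed).
Unemployed = 7.99 million.
Labor force = 151.44 + 7.99 = 159.43 million.
Not in labor force = 24.90 + 1.90 + 28.94 + 89.33 = 145.07 million (those not working and not actively searching are outside the labor force — including those who want a job but have given up searching).
Civilian working-age population = 159.43 + 145.07 = 304.50 million.
Unemployment rate = 7.99 / 159.43 = 5.01%.
Labor force participation rate = 159.43 / 304.50 = 52.36%.

Unemployment rate ≈ 5.01%; labor force participation rate ≈ 52.36%.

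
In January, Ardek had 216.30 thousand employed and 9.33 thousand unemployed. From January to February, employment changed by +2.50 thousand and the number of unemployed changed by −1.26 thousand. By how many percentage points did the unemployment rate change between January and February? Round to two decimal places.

January: labor force = 216.30 + 9.33 = 225.63; u = 9.33/225.63 = 4.14%.
February: labor force = 218.80 + 8.07 = 226.87; u = 8.07/226.87 = 3.56%.
Change = 3.56% − 4.14% = −0.58 pp.

The unemployment rate changed by −0.58 percentage points.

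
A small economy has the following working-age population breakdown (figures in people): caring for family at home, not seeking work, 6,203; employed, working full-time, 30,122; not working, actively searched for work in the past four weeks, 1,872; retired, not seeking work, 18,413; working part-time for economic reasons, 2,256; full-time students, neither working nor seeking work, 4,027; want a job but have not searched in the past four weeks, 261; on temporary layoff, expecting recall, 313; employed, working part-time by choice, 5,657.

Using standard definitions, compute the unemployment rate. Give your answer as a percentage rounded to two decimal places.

Unemployment rate ≈ 5.43%.

Employed = 30,122 + 2,256 + 5,657 = 38,035 (anyone who worked, including part-time for economic reasons, counts as employed).
Unemployed = 1,872 + 313 = 2,185 (jobless and actively searching, or on temporary layoff).
Labor force = 38,035 + 2,185 = 40,220.
Unemployment rate = 2,185 / 40,220 = 5.43%.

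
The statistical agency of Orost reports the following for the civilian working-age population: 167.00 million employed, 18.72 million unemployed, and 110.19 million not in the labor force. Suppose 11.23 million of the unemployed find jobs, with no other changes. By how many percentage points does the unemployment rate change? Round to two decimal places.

The unemployment rate changes by −6.05 percentage points.

Initially, labor force = 167.00 + 18.72 = 185.72 million, so u = 18.72/185.72 = 10.08%.
After the change, unemployed falls and employed rises by 11.23; labor force unchanged → E = 178.23, U = 7.49, labor force = 185.72 million.
New unemployment rate = 7.49 / 185.72 = 4.03%.
Change = 4.03% − 10.08% = −6.05 percentage points.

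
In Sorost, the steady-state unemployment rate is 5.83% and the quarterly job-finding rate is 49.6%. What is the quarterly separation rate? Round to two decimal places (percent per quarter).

From u* = s/(s+f): s = u·f/(1−u).
s = 0.0583 × 49.6 / (1 − 0.0583) = 2.8917 / 0.9417 ≈ 3.07% per quarter.

Separation rate ≈ 3.07% per quarter.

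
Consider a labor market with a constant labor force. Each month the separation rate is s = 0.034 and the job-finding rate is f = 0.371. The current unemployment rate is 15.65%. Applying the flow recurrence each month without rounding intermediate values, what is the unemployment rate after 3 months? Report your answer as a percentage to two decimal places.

With a fixed labor force, u_{t+1} = u_t + s·(1−u_t) − f·u_t = u_t·(1−s−f) + s.
Here 1−s−f = 0.595 and s = 0.034.
u_1 = 0.156500 × 0.595 + 0.034 = 0.127117.
u_2 = 0.127117 × 0.595 + 0.034 = 0.109635.
u_3 = 0.109635 × 0.595 + 0.034 = 0.099233.

Unemployment rate after three months ≈ 9.92%.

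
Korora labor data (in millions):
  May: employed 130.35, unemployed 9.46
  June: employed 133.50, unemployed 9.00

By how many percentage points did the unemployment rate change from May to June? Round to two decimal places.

May: labor force = 130.35 + 9.46 = 139.81; u = 9.46/139.81 = 6.77%.
June: labor force = 133.50 + 9.00 = 142.50; u = 9.00/142.50 = 6.32%.
Change = 6.32% − 6.77% = −0.45 pp.

The unemployment rate changed by −0.45 percentage points.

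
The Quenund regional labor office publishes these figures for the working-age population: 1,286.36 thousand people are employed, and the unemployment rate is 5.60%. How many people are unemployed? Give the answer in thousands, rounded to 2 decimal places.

About 76.31 thousand are unemployed.

Let U be the number unemployed. The labor force is E + U, and U/(E+U) = 0.0560.
So U = 0.0560 × 1,286.36 / (1 − 0.0560) = 72.0362 / 0.9440 ≈ 76.31 thousand.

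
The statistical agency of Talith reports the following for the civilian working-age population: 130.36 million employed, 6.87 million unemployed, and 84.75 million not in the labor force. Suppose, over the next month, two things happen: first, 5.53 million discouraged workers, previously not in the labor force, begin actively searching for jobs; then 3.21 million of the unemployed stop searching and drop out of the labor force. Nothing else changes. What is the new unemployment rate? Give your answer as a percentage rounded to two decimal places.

Initially, labor force = 130.36 + 6.87 = 137.23 million, so u = 6.87/137.23 = 5.01%.
After the first change, unemployed and labor force both rise by 5.53 → E = 130.36, U = 12.40, labor force = 142.76 million.
After the second change, unemployed and labor force both fall by 3.21 → E = 130.36, U = 9.19, labor force = 139.55 million.
New unemployment rate = 9.19 / 139.55 = 6.59%.

New unemployment rate ≈ 6.59%.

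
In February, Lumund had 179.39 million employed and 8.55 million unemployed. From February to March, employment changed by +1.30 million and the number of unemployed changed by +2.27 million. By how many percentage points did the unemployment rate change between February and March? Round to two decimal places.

The unemployment rate changed by +1.10 percentage points.

February: labor force = 179.39 + 8.55 = 187.94; u = 8.55/187.94 = 4.55%.
March: labor force = 180.69 + 10.82 = 191.51; u = 10.82/191.51 = 5.65%.
Change = 5.65% − 4.55% = +1.10 pp.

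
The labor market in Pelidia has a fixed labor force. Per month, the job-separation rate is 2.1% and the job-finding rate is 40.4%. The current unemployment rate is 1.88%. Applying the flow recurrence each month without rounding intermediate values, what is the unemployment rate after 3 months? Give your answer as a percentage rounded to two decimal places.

With a fixed labor force, u_{t+1} = u_t + s·(1−u_t) − f·u_t = u_t·(1−s−f) + s.
Here 1−s−f = 0.575 and s = 0.021.
u_1 = 0.018800 × 0.575 + 0.021 = 0.031810.
u_2 = 0.031810 × 0.575 + 0.021 = 0.039291.
u_3 = 0.039291 × 0.575 + 0.021 = 0.043592.

Unemployment rate after three months ≈ 4.36%.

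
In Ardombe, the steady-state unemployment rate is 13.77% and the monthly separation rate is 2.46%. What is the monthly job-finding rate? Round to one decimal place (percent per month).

From u* = s/(s+f): f = s·(1−u)/u.
f = 2.46 × (1 − 0.1377) / 0.1377 = 2.1213 / 0.1377 ≈ 15.4% per month.

Job-finding rate ≈ 15.4% per month.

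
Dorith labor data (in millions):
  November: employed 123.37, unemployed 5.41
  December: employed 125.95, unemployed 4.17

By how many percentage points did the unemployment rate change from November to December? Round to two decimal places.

November: labor force = 123.37 + 5.41 = 128.78; u = 5.41/128.78 = 4.20%.
December: labor force = 125.95 + 4.17 = 130.12; u = 4.17/130.12 = 3.20%.
Change = 3.20% − 4.20% = −1.00 pp.

The unemployment rate changed by −1.00 percentage points.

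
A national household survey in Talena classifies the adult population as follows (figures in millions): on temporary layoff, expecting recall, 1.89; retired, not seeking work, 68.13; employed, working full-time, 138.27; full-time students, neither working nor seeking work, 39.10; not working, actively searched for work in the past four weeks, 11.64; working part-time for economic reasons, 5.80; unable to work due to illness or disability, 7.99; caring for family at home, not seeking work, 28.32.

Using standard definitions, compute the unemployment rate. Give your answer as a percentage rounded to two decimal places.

Unemployment rate ≈ 8.59%.

Employed = 138.27 + 5.80 = 144.07 million (anyone who worked, including part-time for economic reasons, counts as employed).
Unemployed = 1.89 + 11.64 = 13.53 million (jobless and actively searching, or on temporary layoff).
Labor force = 144.07 + 13.53 = 157.60 million.
Unemployment rate = 13.53 / 157.60 = 8.59%.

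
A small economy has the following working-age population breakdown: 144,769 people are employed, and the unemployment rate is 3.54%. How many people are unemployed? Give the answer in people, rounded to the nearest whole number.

Let U be the number unemployed. The labor force is E + U, and U/(E+U) = 0.0354.
So U = 0.0354 × 144,769 / (1 − 0.0354) = 5124.82 / 0.9646 ≈ 5,313.

About 5,313 are unemployed.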